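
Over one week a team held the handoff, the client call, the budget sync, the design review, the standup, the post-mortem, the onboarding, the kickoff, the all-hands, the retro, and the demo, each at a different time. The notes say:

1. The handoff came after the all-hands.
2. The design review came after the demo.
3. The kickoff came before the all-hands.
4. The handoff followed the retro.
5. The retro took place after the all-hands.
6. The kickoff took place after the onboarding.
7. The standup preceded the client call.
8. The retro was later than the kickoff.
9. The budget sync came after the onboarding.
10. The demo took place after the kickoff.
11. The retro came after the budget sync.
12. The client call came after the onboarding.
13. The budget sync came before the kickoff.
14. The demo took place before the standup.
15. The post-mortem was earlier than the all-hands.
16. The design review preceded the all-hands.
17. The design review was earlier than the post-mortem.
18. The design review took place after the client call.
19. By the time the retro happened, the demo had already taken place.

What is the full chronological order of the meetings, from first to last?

the onboarding, the budget sync, the kickoff, the demo, the standup, the client call, the design review, the post-mortem, the all-hands, the retro, the handoff

The constraints fix every adjacent pair, so only one ordering works:
the onboarding → the budget sync → the kickoff → the demo → the standup → the client call → the design review → the post-mortem → the all-hands → the retro → the handoff.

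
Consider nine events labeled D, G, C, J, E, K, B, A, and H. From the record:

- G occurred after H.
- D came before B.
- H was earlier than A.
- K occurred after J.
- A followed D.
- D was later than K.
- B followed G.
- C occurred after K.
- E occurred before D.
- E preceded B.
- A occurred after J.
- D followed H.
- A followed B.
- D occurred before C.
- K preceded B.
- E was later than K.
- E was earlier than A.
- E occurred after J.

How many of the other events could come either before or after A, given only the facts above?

Forced before A: B, D, E, G, H, J, and K.
That leaves C with no forced order relative to A — 1.

1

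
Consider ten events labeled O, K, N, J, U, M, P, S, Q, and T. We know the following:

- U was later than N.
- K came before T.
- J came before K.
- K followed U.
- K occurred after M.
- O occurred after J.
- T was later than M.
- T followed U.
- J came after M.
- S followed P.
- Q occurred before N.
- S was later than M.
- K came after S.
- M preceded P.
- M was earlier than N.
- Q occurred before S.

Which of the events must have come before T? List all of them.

Directly stated before T: K, M, and U.
J reaches T via J → K → T.
N reaches T via N → U → T.
P reaches T via P → S → K → T.
Likewise Q and S each reach T by chaining the stated constraints.
No chain forces O ahead of T.

J, K, M, N, P, Q, S, U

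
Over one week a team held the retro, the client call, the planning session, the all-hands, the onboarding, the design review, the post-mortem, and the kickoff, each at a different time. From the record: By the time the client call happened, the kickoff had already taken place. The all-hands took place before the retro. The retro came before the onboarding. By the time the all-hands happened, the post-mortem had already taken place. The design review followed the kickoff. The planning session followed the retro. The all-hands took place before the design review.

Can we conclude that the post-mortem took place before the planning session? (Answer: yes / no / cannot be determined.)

yes

Chain the constraints: the post-mortem → the all-hands → the retro → the planning session. Each link is directly stated, so the post-mortem comes before the planning session.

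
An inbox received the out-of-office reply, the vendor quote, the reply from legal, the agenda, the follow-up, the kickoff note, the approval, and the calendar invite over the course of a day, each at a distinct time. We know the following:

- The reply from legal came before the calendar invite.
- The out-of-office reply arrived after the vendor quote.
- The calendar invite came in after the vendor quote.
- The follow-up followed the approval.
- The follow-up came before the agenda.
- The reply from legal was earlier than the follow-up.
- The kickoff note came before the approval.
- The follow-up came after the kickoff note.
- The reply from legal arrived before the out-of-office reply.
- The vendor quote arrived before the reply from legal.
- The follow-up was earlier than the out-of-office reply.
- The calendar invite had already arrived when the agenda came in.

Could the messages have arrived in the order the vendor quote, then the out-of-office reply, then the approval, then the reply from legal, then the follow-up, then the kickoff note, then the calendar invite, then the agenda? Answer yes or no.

no

The constraints require the kickoff note before the follow-up, but in the proposed sequence the follow-up appears ahead of the kickoff note. That one violation is enough.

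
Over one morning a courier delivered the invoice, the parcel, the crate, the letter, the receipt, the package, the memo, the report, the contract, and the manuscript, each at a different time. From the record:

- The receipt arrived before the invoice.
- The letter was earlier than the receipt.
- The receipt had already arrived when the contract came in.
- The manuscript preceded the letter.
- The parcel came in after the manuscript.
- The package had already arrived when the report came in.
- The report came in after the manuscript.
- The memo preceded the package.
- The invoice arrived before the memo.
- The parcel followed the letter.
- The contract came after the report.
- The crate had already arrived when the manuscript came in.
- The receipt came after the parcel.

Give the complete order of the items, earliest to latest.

The constraints fix every adjacent pair, so only one ordering works:
the crate → the manuscript → the letter → the parcel → the receipt → the invoice → the memo → the package → the report → the contract.

the crate, the manuscript, the letter, the parcel, the receipt, the invoice, the memo, the package, the report, the contract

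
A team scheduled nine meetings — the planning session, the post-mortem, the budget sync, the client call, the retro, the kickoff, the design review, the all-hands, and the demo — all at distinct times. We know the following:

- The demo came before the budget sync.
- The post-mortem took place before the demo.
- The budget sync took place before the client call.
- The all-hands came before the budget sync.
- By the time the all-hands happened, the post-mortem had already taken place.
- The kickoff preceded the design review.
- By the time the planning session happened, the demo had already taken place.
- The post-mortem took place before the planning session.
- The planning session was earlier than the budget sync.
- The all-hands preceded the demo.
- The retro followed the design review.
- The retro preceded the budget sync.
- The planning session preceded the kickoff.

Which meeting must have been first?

The post-mortem has a chain of constraints placing it before every other meeting, so the post-mortem must be first.

the post-mortem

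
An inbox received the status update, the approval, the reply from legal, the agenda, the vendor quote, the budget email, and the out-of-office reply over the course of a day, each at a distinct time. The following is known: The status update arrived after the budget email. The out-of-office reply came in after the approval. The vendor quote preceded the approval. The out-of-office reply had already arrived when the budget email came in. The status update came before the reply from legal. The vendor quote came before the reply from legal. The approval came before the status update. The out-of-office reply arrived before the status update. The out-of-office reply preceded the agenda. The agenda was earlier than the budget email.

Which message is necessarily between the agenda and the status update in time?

the budget email

Tracing the constraints gives the agenda → the budget email → the status update, so the budget email sits after the agenda and before the status update.
No other message is forced both after the agenda and before the status update.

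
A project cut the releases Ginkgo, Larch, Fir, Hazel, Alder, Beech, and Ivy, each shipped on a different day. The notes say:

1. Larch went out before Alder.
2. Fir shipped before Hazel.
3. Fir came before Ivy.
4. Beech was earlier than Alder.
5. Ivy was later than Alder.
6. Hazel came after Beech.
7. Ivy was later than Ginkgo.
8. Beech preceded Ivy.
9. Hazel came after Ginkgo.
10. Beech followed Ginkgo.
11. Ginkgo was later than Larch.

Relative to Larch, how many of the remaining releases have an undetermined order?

1

Forced after Larch: Alder, Beech, Ginkgo, Hazel, and Ivy.
That leaves Fir with no forced order relative to Larch — 1.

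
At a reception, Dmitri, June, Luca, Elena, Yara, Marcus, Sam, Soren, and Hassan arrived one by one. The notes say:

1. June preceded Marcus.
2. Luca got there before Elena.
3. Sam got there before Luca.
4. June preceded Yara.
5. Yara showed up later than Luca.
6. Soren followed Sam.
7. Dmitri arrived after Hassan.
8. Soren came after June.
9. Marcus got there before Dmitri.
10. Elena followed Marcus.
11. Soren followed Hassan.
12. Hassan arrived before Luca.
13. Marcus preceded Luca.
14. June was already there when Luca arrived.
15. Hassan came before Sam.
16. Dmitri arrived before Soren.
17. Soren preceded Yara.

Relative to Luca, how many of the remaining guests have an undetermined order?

Forced before Luca: Hassan, June, Marcus, and Sam; forced after Luca: Elena and Yara.
That leaves Dmitri and Soren with no forced order relative to Luca — 2.

2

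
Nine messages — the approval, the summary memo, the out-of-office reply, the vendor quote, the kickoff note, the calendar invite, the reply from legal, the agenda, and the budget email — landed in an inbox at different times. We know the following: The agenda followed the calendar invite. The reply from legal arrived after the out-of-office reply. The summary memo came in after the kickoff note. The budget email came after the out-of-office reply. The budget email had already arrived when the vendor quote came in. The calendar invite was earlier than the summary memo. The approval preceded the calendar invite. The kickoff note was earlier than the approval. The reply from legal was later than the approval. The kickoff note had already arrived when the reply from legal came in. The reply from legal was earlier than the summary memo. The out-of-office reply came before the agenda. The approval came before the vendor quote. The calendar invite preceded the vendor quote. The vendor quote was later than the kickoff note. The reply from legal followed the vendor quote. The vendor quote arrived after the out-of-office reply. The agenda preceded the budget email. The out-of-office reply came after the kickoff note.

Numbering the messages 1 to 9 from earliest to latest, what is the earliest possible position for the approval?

2

The kickoff note must come before the approval — 1 forced predecessor.
Nothing else is forced ahead of the approval, so its earliest slot is position 1 + 1 = 2.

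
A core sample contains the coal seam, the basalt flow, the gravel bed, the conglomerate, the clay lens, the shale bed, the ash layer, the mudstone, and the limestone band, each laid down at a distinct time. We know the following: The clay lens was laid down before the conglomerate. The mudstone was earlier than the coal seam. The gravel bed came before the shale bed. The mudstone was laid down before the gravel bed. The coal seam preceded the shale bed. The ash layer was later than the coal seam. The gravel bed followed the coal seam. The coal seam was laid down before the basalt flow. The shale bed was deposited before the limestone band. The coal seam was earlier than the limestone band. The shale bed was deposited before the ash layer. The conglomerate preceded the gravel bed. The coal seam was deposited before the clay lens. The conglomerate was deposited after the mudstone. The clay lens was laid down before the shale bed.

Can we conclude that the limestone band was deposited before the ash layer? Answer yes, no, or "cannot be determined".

No chain of stated constraints runs from the limestone band to the ash layer, and none runs from the ash layer to the limestone band either.
So the relative order of the limestone band and the ash layer is not fixed by the given facts.

cannot be determined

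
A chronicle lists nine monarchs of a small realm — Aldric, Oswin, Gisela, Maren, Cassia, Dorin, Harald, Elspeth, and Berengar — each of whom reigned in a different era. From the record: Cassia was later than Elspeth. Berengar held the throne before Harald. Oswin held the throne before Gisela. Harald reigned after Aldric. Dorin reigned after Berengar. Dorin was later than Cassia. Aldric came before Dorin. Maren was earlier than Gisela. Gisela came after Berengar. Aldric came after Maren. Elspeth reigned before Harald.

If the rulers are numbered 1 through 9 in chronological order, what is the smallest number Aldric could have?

Maren must come before Aldric — 1 forced predecessor.
Nothing else is forced ahead of Aldric, so their earliest slot is position 1 + 1 = 2.

2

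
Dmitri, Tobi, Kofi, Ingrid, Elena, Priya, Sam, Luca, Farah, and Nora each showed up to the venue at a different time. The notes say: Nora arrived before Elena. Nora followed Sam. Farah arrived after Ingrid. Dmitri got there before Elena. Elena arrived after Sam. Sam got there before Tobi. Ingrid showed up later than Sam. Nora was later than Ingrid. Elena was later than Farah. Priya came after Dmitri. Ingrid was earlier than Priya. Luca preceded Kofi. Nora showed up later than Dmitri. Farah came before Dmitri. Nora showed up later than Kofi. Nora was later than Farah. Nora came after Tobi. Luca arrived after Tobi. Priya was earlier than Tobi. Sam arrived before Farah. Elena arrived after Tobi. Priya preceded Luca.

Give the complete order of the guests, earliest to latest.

Sam, Ingrid, Farah, Dmitri, Priya, Tobi, Luca, Kofi, Nora, Elena

The constraints fix every adjacent pair, so only one ordering works:
Sam → Ingrid → Farah → Dmitri → Priya → Tobi → Luca → Kofi → Nora → Elena.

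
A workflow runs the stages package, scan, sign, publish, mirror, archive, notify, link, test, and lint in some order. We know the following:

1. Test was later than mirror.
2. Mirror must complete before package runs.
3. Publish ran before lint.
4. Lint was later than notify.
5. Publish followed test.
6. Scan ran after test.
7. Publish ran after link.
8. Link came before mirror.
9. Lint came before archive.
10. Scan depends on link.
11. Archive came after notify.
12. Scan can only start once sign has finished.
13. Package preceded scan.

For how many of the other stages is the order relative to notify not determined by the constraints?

7

Forced after notify: archive and lint.
That leaves link, mirror, package, publish, scan, sign, and test with no forced order relative to notify — 7.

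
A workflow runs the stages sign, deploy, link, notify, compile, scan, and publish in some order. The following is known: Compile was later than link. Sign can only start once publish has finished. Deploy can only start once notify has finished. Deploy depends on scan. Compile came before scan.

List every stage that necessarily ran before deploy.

Directly stated before deploy: notify and scan.
Compile reaches deploy via compile → scan → deploy.
Link reaches deploy via link → compile → scan → deploy.

compile, link, notify, scan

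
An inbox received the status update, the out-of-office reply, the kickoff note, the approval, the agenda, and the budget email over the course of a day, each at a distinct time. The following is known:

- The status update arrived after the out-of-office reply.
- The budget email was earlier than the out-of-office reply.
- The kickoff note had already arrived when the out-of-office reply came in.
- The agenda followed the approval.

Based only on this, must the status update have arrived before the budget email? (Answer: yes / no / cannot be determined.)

Tracing the constraints gives the budget email → the out-of-office reply → the status update, so the budget email must come before the status update.
That means the status update cannot be before the budget email.

no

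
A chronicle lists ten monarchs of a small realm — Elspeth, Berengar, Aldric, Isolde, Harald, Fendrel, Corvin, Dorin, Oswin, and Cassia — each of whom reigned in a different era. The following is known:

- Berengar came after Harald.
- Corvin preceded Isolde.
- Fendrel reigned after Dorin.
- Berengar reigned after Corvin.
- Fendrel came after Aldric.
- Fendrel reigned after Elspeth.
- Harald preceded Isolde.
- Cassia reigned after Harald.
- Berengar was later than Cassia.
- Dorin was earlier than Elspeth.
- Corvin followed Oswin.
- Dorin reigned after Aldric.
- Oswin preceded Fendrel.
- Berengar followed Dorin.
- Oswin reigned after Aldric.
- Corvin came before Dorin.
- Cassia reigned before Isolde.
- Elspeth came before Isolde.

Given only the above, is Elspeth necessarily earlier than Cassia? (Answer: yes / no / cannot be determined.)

cannot be determined

No chain of stated constraints runs from Elspeth to Cassia, and none runs from Cassia to Elspeth either.
So the relative order of Elspeth and Cassia is not fixed by the given facts.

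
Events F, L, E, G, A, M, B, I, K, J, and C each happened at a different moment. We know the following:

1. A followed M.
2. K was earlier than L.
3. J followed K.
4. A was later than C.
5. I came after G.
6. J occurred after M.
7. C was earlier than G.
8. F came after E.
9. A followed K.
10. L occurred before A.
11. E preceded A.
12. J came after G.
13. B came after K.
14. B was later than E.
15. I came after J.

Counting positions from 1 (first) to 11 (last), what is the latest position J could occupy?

10

J must come before I — 1 event forced after it.
Everything else can be placed before J in some valid order, so J can sit as late as position 11 − 1 = 10.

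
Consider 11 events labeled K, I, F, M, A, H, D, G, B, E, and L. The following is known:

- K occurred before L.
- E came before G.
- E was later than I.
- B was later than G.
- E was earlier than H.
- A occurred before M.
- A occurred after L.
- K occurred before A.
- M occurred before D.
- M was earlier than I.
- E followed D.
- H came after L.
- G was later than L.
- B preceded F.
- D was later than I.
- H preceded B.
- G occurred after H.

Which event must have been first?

K has a chain of constraints placing it before every other event, so K must be first.

K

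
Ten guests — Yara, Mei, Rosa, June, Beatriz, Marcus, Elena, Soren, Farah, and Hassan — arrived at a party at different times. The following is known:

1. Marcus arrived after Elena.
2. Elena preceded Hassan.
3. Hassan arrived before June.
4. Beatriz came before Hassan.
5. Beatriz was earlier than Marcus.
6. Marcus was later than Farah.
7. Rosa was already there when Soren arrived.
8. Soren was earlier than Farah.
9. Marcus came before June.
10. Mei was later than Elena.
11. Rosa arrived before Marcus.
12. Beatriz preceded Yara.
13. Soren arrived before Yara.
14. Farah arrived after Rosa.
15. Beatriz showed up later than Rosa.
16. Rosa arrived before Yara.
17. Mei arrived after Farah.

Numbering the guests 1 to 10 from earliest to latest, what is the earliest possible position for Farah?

3

Rosa and Soren must both come before Farah — 2 forced predecessors.
Nothing else is forced ahead of Farah, so their earliest slot is position 2 + 1 = 3.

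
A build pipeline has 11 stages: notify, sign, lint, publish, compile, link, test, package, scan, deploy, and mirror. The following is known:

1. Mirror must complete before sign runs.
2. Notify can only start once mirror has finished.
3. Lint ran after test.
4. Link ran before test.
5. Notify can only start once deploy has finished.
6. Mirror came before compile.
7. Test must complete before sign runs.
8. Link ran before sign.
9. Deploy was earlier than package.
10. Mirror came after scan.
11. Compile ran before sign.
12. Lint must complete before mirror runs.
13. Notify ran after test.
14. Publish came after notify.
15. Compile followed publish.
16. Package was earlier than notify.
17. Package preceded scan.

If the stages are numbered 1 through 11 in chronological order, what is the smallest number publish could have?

9

Deploy, link, lint, mirror, notify, package, scan, and test must all come before publish — 8 forced predecessors.
Nothing else is forced ahead of publish, so its earliest slot is position 8 + 1 = 9.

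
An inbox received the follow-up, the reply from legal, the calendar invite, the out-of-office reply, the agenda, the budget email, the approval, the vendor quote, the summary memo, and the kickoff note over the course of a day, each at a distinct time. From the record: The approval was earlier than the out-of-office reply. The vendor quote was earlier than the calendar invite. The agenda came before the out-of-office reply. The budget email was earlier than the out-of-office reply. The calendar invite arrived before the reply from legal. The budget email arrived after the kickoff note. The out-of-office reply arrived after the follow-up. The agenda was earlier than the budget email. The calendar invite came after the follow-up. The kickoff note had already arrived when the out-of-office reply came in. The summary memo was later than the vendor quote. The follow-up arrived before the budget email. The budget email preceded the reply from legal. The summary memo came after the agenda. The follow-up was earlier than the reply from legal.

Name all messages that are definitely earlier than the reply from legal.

the agenda, the budget email, the calendar invite, the follow-up, the kickoff note, the vendor quote

Directly stated before the reply from legal: the budget email, the calendar invite, and the follow-up.
The agenda reaches the reply from legal via the agenda → the budget email → the reply from legal.
The kickoff note reaches the reply from legal via the kickoff note → the budget email → the reply from legal.
The vendor quote reaches the reply from legal via the vendor quote → the calendar invite → the reply from legal.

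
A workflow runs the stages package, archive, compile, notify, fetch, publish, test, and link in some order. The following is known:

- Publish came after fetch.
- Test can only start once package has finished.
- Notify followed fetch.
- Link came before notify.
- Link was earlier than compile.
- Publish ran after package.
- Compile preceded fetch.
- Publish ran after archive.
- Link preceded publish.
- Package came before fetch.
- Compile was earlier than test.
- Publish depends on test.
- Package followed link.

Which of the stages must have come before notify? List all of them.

compile, fetch, link, package

Directly stated before notify: fetch and link.
Compile reaches notify via compile → fetch → notify.
Package reaches notify via package → fetch → notify.
No chain forces publish (or any of the others) ahead of notify.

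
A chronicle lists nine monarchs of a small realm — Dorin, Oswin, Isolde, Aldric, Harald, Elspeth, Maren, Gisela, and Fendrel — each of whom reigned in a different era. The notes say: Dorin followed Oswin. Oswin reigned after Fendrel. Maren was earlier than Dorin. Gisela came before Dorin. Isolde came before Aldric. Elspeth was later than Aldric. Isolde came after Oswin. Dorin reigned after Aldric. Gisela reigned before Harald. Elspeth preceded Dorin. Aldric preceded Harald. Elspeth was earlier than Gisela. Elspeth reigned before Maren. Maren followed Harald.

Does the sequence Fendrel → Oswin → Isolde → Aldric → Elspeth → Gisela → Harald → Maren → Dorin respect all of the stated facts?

yes

Check each stated constraint against the proposed order — e.g. Aldric is ahead of Dorin; Oswin is ahead of Dorin. Every pair is in the required order; nothing is violated.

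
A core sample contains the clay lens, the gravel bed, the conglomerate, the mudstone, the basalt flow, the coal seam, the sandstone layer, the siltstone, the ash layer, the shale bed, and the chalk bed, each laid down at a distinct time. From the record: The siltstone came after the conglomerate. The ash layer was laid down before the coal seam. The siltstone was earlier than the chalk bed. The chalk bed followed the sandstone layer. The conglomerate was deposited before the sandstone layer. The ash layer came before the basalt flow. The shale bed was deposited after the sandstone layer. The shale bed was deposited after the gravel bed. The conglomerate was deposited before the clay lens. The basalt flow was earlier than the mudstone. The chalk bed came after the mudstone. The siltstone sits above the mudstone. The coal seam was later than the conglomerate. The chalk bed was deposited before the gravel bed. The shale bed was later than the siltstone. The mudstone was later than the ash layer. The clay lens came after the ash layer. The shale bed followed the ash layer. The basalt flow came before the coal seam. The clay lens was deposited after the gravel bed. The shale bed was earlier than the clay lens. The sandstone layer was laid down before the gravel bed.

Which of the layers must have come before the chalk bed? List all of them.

Directly stated before the chalk bed: the mudstone, the sandstone layer, and the siltstone.
The ash layer reaches the chalk bed via the ash layer → the mudstone → the chalk bed.
The basalt flow reaches the chalk bed via the basalt flow → the mudstone → the chalk bed.
The conglomerate reaches the chalk bed via the conglomerate → the siltstone → the chalk bed.
No chain forces the gravel bed (or any of the others) ahead of the chalk bed.

the ash layer, the basalt flow, the conglomerate, the mudstone, the sandstone layer, the siltstone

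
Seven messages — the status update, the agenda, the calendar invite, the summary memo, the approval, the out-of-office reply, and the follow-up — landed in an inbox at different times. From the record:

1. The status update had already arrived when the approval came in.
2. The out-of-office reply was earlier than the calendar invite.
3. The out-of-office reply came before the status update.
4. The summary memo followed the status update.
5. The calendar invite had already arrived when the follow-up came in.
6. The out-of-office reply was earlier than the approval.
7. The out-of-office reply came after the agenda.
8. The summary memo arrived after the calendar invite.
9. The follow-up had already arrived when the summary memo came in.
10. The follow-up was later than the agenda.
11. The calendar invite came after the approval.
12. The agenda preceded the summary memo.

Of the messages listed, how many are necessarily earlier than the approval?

Directly stated before the approval: the out-of-office reply and the status update.
The agenda reaches the approval via the agenda → the out-of-office reply → the approval.
No chain forces the summary memo (or any of the others) ahead of the approval.
That's the agenda, the out-of-office reply, and the status update — 3 in all.

3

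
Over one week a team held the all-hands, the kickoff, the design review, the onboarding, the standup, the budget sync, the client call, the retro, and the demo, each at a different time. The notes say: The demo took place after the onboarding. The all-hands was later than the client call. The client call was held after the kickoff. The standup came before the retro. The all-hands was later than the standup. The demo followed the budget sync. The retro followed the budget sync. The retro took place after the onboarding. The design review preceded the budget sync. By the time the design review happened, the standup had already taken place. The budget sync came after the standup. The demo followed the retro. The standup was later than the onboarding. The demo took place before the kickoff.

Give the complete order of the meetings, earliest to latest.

the onboarding, the standup, the design review, the budget sync, the retro, the demo, the kickoff, the client call, the all-hands

The constraints fix every adjacent pair, so only one ordering works:
the onboarding → the standup → the design review → the budget sync → the retro → the demo → the kickoff → the client call → the all-hands.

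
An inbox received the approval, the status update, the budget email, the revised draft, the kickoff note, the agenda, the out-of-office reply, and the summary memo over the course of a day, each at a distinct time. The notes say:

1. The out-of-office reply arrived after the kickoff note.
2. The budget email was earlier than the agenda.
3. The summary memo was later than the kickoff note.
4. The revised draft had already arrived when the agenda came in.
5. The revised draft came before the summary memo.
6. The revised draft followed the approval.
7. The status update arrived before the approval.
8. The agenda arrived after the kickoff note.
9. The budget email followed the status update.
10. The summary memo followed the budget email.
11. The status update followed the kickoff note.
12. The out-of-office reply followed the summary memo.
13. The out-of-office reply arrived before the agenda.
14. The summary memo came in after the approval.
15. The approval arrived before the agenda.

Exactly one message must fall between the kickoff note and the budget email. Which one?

the status update

Tracing the constraints gives the kickoff note → the status update → the budget email, so the status update sits after the kickoff note and before the budget email.
No other message is forced both after the kickoff note and before the budget email.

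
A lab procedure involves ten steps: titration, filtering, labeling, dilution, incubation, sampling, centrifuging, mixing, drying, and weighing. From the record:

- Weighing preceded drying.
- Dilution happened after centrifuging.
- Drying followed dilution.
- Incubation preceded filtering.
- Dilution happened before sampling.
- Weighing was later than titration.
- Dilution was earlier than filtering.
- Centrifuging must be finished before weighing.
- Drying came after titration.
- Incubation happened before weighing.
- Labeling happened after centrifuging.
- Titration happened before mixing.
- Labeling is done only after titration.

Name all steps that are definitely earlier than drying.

centrifuging, dilution, incubation, titration, weighing

Directly stated before drying: dilution, titration, and weighing.
Centrifuging reaches drying via centrifuging → dilution → drying.
Incubation reaches drying via incubation → weighing → drying.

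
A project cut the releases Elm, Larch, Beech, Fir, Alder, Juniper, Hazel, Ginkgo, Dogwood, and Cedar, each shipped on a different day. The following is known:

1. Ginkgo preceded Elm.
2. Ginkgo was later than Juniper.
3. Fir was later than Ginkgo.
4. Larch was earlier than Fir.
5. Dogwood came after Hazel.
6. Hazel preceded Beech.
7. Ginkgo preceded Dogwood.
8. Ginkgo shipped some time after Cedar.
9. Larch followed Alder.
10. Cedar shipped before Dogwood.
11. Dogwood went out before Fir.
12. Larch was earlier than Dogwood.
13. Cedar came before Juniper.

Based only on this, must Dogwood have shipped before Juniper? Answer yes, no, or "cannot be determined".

no

Tracing the constraints gives Juniper → Ginkgo → Dogwood, so Juniper must come before Dogwood.
That means Dogwood cannot be before Juniper.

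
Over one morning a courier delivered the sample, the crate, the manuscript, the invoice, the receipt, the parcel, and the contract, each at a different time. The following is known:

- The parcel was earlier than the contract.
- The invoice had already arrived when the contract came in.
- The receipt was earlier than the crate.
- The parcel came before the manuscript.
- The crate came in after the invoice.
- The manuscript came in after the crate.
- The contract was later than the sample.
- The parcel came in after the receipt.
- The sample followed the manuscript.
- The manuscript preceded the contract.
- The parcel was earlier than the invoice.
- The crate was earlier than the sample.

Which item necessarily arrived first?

the receipt

The receipt has a chain of constraints placing it before every other item, so the receipt must be first.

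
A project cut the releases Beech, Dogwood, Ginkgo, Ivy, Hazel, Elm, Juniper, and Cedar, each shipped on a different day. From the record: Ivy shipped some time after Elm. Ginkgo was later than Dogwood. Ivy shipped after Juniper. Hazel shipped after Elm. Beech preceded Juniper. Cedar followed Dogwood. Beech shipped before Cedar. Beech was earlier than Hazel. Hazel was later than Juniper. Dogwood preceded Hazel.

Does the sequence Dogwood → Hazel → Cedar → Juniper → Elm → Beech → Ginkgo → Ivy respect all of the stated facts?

no

The constraints require Elm before Hazel, but in the proposed sequence Hazel appears ahead of Elm. That one violation is enough.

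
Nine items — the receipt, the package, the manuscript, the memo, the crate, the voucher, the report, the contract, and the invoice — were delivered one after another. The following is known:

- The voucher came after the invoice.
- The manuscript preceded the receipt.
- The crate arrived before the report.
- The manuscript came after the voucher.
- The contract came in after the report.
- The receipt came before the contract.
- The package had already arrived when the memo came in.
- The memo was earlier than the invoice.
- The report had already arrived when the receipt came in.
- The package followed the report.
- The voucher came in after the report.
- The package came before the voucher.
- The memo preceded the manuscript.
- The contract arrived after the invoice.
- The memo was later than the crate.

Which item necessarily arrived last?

the contract

Every other item has a chain of constraints placing it before the contract, so the contract is last.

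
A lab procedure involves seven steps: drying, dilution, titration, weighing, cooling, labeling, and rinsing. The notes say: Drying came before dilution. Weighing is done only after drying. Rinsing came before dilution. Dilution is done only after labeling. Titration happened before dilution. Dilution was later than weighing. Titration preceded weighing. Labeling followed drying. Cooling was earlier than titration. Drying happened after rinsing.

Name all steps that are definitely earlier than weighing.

cooling, drying, rinsing, titration

Directly stated before weighing: drying and titration.
Cooling reaches weighing via cooling → titration → weighing.
Rinsing reaches weighing via rinsing → drying → weighing.
No chain forces dilution (or any of the others) ahead of weighing.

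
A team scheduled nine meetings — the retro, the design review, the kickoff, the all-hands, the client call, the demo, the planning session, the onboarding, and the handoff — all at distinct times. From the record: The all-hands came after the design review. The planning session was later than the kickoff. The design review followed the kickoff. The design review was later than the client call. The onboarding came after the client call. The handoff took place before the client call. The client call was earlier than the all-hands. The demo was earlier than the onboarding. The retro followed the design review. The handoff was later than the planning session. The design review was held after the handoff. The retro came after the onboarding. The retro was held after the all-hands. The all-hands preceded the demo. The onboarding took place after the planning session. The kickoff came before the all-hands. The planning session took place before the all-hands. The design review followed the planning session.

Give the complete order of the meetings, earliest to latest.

The constraints fix every adjacent pair, so only one ordering works:
the kickoff → the planning session → the handoff → the client call → the design review → the all-hands → the demo → the onboarding → the retro.

the kickoff, the planning session, the handoff, the client call, the design review, the all-hands, the demo, the onboarding, the retro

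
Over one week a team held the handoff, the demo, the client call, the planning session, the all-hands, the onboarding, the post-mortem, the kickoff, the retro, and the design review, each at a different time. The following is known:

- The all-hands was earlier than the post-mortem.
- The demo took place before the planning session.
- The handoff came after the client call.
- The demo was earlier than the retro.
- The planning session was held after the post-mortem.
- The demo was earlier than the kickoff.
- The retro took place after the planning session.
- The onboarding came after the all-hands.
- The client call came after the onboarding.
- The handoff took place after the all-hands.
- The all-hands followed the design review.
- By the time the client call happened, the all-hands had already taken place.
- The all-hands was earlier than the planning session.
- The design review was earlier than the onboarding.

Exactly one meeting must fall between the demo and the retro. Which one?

the planning session

Tracing the constraints gives the demo → the planning session → the retro, so the planning session sits after the demo and before the retro.
No other meeting is forced both after the demo and before the retro.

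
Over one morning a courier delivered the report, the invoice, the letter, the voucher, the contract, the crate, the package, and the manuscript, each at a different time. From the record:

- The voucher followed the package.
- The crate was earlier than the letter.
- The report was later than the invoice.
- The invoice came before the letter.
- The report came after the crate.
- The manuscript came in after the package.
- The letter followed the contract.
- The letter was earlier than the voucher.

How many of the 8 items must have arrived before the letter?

3

Directly stated before the letter: the contract, the crate, and the invoice.
That's the contract, the crate, and the invoice — 3 in all.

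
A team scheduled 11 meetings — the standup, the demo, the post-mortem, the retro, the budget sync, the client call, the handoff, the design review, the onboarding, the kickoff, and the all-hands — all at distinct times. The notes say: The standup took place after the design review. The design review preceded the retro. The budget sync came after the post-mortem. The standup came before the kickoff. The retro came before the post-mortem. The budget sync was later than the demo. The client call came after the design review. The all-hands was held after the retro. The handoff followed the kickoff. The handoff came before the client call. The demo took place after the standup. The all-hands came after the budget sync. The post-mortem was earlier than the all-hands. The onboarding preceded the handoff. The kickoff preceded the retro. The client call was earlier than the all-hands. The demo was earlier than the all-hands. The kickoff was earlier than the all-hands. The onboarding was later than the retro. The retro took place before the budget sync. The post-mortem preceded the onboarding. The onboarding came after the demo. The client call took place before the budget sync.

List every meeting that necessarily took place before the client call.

the demo, the design review, the handoff, the kickoff, the onboarding, the post-mortem, the retro, the standup

Directly stated before the client call: the design review and the handoff.
The demo reaches the client call via the demo → the onboarding → the handoff → the client call.
The kickoff reaches the client call via the kickoff → the handoff → the client call.
The onboarding reaches the client call via the onboarding → the handoff → the client call.
Likewise the post-mortem, the retro, and the standup each reach the client call by chaining the stated constraints.
No chain forces the all-hands (or any of the others) ahead of the client call.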